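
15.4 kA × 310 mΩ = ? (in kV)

4.774 kV

15.4e3 × 310e-3 = 4774 V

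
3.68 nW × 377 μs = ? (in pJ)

3.68 × 10^-9 × 377 × 10^-6 = 1387.36 × 10^-15 J

1.38736 pJ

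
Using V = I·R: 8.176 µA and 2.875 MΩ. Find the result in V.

8.176 × 10⁻⁶ × 2.875 × 10⁶ = 23.506 V

23.506 V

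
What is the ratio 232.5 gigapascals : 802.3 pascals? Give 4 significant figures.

289800000

(232.5 × 10⁹) / (802.3) = 0.28979 × 10⁹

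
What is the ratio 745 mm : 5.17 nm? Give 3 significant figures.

144000000

(745 × 10⁻³) / (5.17 × 10⁻⁹) = 144.1 × 10⁶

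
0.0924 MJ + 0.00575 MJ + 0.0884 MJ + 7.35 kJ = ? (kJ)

In kJ:
  0.0924 MJ = 0.0924 × 10^3 kJ = 92.4
  0.00575 MJ = 0.00575 × 10^3 kJ = 5.75
  0.0884 MJ = 0.0884 × 10^3 kJ = 88.4
  7.35 kJ → 7.35
Sum: 92.4 + 5.75 + 88.4 + 7.35 = 193.9

193.9 kJ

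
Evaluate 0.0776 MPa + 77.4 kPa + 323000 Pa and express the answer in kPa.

478 kPa

In kPa:
  0.0776 MPa = 0.0776 × 10^3 kPa = 77.6
  77.4 kPa → 77.4
  323000 Pa = 323000 × 10^-3 kPa = 323
Sum: 77.6 + 77.4 + 323 = 478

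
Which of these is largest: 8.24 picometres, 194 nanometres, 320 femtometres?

194 nanometres

8.24 picometres = 0.00000000000824 metres
194 nanometres = 0.000000194 metres
320 femtometres = 0.00000000000032 metres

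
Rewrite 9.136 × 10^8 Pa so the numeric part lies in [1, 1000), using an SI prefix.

= 913.6 × 10^6 Pa; 10^6 is mega.

913.6 MPa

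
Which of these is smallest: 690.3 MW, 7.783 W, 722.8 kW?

7.783 W

690.3 MW = 690300000 W
7.783 W = 7.783 W
722.8 kW = 722800 W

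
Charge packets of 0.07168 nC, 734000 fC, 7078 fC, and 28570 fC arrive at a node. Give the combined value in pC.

841.328 pC

In pC:
  0.07168 nC = 0.07168 × 10³ pC = 71.68
  734000 fC = 734000 × 10⁻³ pC = 734
  7078 fC = 7078 × 10⁻³ pC = 7.078
  28570 fC = 28570 × 10⁻³ pC = 28.57
Sum: 71.68 + 734 + 7.078 + 28.57 = 841.328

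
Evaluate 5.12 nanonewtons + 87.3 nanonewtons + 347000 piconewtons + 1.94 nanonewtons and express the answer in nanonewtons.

441.36 nanonewtons

In nanonewtons:
  5.12 nanonewtons → 5.12
  87.3 nanonewtons → 87.3
  347000 piconewtons = 347000e-3 nanonewtons = 347
  1.94 nanonewtons → 1.94
Sum: 5.12 + 87.3 + 347 + 1.94 = 441.36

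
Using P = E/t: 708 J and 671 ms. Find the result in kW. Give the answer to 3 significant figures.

1.06 kW

(708) / (671e-3) = 1.0551e3 W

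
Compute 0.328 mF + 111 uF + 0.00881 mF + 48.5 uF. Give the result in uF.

496.31 uF

In uF:
  0.328 mF = 0.328 × 10³ uF = 328
  111 uF → 111
  0.00881 mF = 0.00881 × 10³ uF = 8.81
  48.5 uF → 48.5
Sum: 328 + 111 + 8.81 + 48.5 = 496.31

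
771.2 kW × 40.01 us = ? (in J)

771.2e3 × 40.01e-6 = 30855.712e-3 J

30.855712 J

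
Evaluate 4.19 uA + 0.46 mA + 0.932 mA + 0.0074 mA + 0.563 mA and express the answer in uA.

1966.59 uA

In uA:
  4.19 uA → 4.19
  0.46 mA = 0.46 × 10³ uA = 460
  0.932 mA = 0.932 × 10³ uA = 932
  0.0074 mA = 0.0074 × 10³ uA = 7.4
  0.563 mA = 0.563 × 10³ uA = 563
Sum: 4.19 + 460 + 932 + 7.4 + 563 = 1966.59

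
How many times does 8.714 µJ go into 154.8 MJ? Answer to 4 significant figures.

17760000000000

(154.8 × 10^6) / (8.714 × 10^-6) = 17.765 × 10^12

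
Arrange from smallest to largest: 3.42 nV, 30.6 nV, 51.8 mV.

3.42 nV = 0.00000000342 V
30.6 nV = 0.0000000306 V
51.8 mV = 0.0518 V

3.42 nV < 30.6 nV < 51.8 mV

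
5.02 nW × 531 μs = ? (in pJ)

5.02 × 10⁻⁹ × 531 × 10⁻⁶ = 2665.62 × 10⁻¹⁵ J

2.66562 pJ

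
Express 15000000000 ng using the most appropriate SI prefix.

= 15 g; mantissa already in [1, 1000).

15 g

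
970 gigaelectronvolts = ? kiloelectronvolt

giga = 10^9, kilo = 10^3; factor is 10^6.
970 × 10^6 = 970000000

970000000 kiloelectronvolts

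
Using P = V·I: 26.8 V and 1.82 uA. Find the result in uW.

48.776 uW

26.8 × 1.82e-6 = 48.776e-6 W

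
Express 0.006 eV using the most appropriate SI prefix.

6 meV

= 6 × 10^-3 eV; 10^-3 is milli.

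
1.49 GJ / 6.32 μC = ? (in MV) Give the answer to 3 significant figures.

(1.49 × 10^9) / (6.32 × 10^-6) = 0.23576 × 10^15 V

236000000 MV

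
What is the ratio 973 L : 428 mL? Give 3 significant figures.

2270

(973) / (428 × 10^-3) = 2.273 × 10^3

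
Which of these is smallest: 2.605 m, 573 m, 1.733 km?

2.605 m = 2.605 m
573 m = 573 m
1.733 km = 1733 m

2.605 m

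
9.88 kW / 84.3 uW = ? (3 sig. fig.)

117000000

(9.88 × 10³) / (84.3 × 10⁻⁶) = 0.1172 × 10⁹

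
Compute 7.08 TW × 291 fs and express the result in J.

2.06028 J

7.08 × 10^12 × 291 × 10^-15 = 2060.28 × 10^-3 J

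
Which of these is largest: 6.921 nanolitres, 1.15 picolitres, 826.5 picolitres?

6.921 nanolitres

6.921 nanolitres = 0.000000006921 litres
1.15 picolitres = 0.00000000000115 litres
826.5 picolitres = 0.0000000008265 litres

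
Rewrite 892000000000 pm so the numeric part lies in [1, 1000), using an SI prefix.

= 892 × 10⁻³ m; 10⁻³ is milli.

892 mm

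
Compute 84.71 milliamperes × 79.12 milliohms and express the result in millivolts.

6.7022552 millivolts

84.71e-3 × 79.12e-3 = 6702.2552e-6 V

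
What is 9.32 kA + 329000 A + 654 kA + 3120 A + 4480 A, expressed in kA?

In kA:
  9.32 kA → 9.32
  329000 A = 329000 × 10^-3 kA = 329
  654 kA → 654
  3120 A = 3120 × 10^-3 kA = 3.12
  4480 A = 4480 × 10^-3 kA = 4.48
Sum: 9.32 + 329 + 654 + 3.12 + 4.48 = 999.92

999.92 kA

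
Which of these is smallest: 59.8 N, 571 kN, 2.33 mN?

2.33 mN

59.8 N = 59.8 N
571 kN = 571000 N
2.33 mN = 0.00233 N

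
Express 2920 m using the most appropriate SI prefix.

= 2.92e3 m; 1e3 is kilo.

2.92 km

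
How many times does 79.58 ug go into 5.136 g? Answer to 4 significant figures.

64540

(5.136) / (79.58 × 10⁻⁶) = 0.064539 × 10⁶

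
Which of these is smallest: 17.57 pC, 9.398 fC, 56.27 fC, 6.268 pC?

9.398 fC

17.57 pC = 0.00000000001757 C
9.398 fC = 0.000000000000009398 C
56.27 fC = 0.00000000000005627 C
6.268 pC = 0.000000000006268 C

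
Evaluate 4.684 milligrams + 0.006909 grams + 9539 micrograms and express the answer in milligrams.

21.132 milligrams

In milligrams:
  4.684 milligrams → 4.684
  0.006909 grams = 0.006909 × 10^3 milligrams = 6.909
  9539 micrograms = 9539 × 10^-3 milligrams = 9.539
Sum: 4.684 + 6.909 + 9.539 = 21.132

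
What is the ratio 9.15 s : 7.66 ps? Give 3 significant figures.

(9.15) / (7.66 × 10⁻¹²) = 1.195 × 10¹²

1190000000000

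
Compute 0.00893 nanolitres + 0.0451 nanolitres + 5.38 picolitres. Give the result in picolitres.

In picolitres:
  0.00893 nanolitres = 0.00893 × 10^3 picolitres = 8.93
  0.0451 nanolitres = 0.0451 × 10^3 picolitres = 45.1
  5.38 picolitres → 5.38
Sum: 8.93 + 45.1 + 5.38 = 59.41

59.41 picolitres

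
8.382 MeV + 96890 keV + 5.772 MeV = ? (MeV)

In MeV:
  8.382 MeV → 8.382
  96890 keV = 96890e-3 MeV = 96.89
  5.772 MeV → 5.772
Sum: 8.382 + 96.89 + 5.772 = 111.044

111.044 MeV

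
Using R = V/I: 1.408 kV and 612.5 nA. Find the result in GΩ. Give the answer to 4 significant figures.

2.299 GΩ

(1.408e3) / (612.5e-9) = 0.00229878e12 Ω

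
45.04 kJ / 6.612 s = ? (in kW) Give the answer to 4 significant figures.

(45.04 × 10^3) / (6.612) = 6.81186 × 10^3 W

6.812 kW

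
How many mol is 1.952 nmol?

0.000000001952 mol

nano = 10^-9, (no prefix) = 10^0; factor is 10^-9.
1.952 × 10^-9 = 0.000000001952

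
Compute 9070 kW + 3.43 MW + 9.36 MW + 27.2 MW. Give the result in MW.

49.06 MW

In MW:
  9070 kW = 9070 × 10^-3 MW = 9.07
  3.43 MW → 3.43
  9.36 MW → 9.36
  27.2 MW → 27.2
Sum: 9.07 + 3.43 + 9.36 + 27.2 = 49.06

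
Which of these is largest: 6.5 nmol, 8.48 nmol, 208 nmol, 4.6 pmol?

6.5 nmol = 0.0000000065 mol
8.48 nmol = 0.00000000848 mol
208 nmol = 0.000000208 mol
4.6 pmol = 0.0000000000046 mol

208 nmol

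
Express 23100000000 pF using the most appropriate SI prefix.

= 23.1 × 10^-3 F; 10^-3 is milli.

23.1 mF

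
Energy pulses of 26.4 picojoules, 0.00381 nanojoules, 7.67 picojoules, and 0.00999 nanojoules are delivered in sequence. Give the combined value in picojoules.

47.87 picojoules

In picojoules:
  26.4 picojoules → 26.4
  0.00381 nanojoules = 0.00381e3 picojoules = 3.81
  7.67 picojoules → 7.67
  0.00999 nanojoules = 0.00999e3 picojoules = 9.99
Sum: 26.4 + 3.81 + 7.67 + 9.99 = 47.87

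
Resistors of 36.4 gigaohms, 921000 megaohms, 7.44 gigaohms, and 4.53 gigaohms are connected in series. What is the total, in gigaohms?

In gigaohms:
  36.4 gigaohms → 36.4
  921000 megaohms = 921000 × 10^-3 gigaohms = 921
  7.44 gigaohms → 7.44
  4.53 gigaohms → 4.53
Sum: 36.4 + 921 + 7.44 + 4.53 = 969.37

969.37 gigaohms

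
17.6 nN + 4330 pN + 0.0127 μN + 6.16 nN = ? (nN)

In nN:
  17.6 nN → 17.6
  4330 pN = 4330 × 10⁻³ nN = 4.33
  0.0127 μN = 0.0127 × 10³ nN = 12.7
  6.16 nN → 6.16
Sum: 17.6 + 4.33 + 12.7 + 6.16 = 40.79

40.79 nN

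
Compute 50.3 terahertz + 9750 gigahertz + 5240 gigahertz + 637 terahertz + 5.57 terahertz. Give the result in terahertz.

In terahertz:
  50.3 terahertz → 50.3
  9750 gigahertz = 9750 × 10^-3 terahertz = 9.75
  5240 gigahertz = 5240 × 10^-3 terahertz = 5.24
  637 terahertz → 637
  5.57 terahertz → 5.57
Sum: 50.3 + 9.75 + 5.24 + 637 + 5.57 = 707.86

707.86 terahertz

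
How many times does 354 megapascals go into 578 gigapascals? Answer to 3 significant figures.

(578e9) / (354e6) = 1.633e3

1630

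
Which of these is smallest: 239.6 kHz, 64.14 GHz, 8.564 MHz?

239.6 kHz = 239600 Hz
64.14 GHz = 64140000000 Hz
8.564 MHz = 8564000 Hz

239.6 kHz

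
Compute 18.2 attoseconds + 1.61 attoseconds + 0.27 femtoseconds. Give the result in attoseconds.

289.81 attoseconds

In attoseconds:
  18.2 attoseconds → 18.2
  1.61 attoseconds → 1.61
  0.27 femtoseconds = 0.27e3 attoseconds = 270
Sum: 18.2 + 1.61 + 270 = 289.81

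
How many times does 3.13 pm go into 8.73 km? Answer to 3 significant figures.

2790000000000000

(8.73 × 10^3) / (3.13 × 10^-12) = 2.789 × 10^15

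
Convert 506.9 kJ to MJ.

0.5069 MJ

kilo = 1e3, mega = 1e6; factor is 1e-3.
506.9 × 1e-3 = 0.5069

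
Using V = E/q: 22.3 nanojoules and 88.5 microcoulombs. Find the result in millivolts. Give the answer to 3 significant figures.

(22.3 × 10^-9) / (88.5 × 10^-6) = 0.25198 × 10^-3 V

0.252 millivolts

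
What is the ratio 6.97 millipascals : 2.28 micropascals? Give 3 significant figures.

3060

(6.97 × 10⁻³) / (2.28 × 10⁻⁶) = 3.057 × 10³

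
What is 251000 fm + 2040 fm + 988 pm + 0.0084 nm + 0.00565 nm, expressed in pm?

1255.09 pm

In pm:
  251000 fm = 251000 × 10⁻³ pm = 251
  2040 fm = 2040 × 10⁻³ pm = 2.04
  988 pm → 988
  0.0084 nm = 0.0084 × 10³ pm = 8.4
  0.00565 nm = 0.00565 × 10³ pm = 5.65
Sum: 251 + 2.04 + 988 + 8.4 + 5.65 = 1255.09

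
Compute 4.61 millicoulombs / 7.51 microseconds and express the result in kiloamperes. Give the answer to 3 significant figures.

0.614 kiloamperes

(4.61 × 10^-3) / (7.51 × 10^-6) = 0.61385 × 10^3 A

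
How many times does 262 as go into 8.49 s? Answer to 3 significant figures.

32400000000000000

(8.49) / (262e-18) = 0.0324e18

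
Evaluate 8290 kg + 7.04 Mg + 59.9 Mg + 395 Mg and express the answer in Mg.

470.23 Mg

In Mg:
  8290 kg = 8290 × 10^-3 Mg = 8.29
  7.04 Mg → 7.04
  59.9 Mg → 59.9
  395 Mg → 395
Sum: 8.29 + 7.04 + 59.9 + 395 = 470.23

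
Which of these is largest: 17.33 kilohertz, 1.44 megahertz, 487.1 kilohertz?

1.44 megahertz

17.33 kilohertz = 17330 hertz
1.44 megahertz = 1440000 hertz
487.1 kilohertz = 487100 hertz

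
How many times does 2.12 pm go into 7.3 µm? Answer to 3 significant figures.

(7.3 × 10⁻⁶) / (2.12 × 10⁻¹²) = 3.443 × 10⁶

3440000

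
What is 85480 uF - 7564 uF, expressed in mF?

77.916 mF

In mF:
  85480 uF = 85480e-3 mF = 85.48
  7564 uF = 7564e-3 mF = 7.564
Difference: 85.48 - 7.564 = 77.916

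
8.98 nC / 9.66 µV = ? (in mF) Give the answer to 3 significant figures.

(8.98 × 10⁻⁹) / (9.66 × 10⁻⁶) = 0.92961 × 10⁻³ F

0.930 mF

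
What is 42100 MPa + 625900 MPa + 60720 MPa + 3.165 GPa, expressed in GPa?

In GPa:
  42100 MPa = 42100e-3 GPa = 42.1
  625900 MPa = 625900e-3 GPa = 625.9
  60720 MPa = 60720e-3 GPa = 60.72
  3.165 GPa → 3.165
Sum: 42.1 + 625.9 + 60.72 + 3.165 = 731.885

731.885 GPa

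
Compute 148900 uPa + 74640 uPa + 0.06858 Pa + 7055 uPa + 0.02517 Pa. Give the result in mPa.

In mPa:
  148900 uPa = 148900 × 10⁻³ mPa = 148.9
  74640 uPa = 74640 × 10⁻³ mPa = 74.64
  0.06858 Pa = 0.06858 × 10³ mPa = 68.58
  7055 uPa = 7055 × 10⁻³ mPa = 7.055
  0.02517 Pa = 0.02517 × 10³ mPa = 25.17
Sum: 148.9 + 74.64 + 68.58 + 7.055 + 25.17 = 324.345

324.345 mPa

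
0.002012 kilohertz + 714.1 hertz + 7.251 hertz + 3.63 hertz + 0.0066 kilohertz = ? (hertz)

In hertz:
  0.002012 kilohertz = 0.002012 × 10³ hertz = 2.012
  714.1 hertz → 714.1
  7.251 hertz → 7.251
  3.63 hertz → 3.63
  0.0066 kilohertz = 0.0066 × 10³ hertz = 6.6
Sum: 2.012 + 714.1 + 7.251 + 3.63 + 6.6 = 733.593

733.593 hertz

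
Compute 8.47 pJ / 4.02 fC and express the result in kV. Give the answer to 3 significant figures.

(8.47e-12) / (4.02e-15) = 2.107e3 V

2.11 kV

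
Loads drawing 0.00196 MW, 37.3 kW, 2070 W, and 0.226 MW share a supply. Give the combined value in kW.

In kW:
  0.00196 MW = 0.00196 × 10^3 kW = 1.96
  37.3 kW → 37.3
  2070 W = 2070 × 10^-3 kW = 2.07
  0.226 MW = 0.226 × 10^3 kW = 226
Sum: 1.96 + 37.3 + 2.07 + 226 = 267.33

267.33 kW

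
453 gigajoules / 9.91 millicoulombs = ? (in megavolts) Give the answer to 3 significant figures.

(453 × 10^9) / (9.91 × 10^-3) = 45.711 × 10^12 V

45700000 megavolts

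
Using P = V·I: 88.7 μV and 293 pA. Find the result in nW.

88.7 × 10⁻⁶ × 293 × 10⁻¹² = 25989.1 × 10⁻¹⁸ W

0.0000259891 nW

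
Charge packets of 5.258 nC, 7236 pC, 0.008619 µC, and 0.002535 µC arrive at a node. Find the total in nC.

In nC:
  5.258 nC → 5.258
  7236 pC = 7236 × 10⁻³ nC = 7.236
  0.008619 µC = 0.008619 × 10³ nC = 8.619
  0.002535 µC = 0.002535 × 10³ nC = 2.535
Sum: 5.258 + 7.236 + 8.619 + 2.535 = 23.648

23.648 nC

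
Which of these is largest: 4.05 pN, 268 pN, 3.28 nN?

3.28 nN

4.05 pN = 0.00000000000405 N
268 pN = 0.000000000268 N
3.28 nN = 0.00000000328 N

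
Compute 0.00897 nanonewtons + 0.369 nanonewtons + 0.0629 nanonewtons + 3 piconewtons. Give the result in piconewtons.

In piconewtons:
  0.00897 nanonewtons = 0.00897 × 10³ piconewtons = 8.97
  0.369 nanonewtons = 0.369 × 10³ piconewtons = 369
  0.0629 nanonewtons = 0.0629 × 10³ piconewtons = 62.9
  3 piconewtons → 3
Sum: 8.97 + 369 + 62.9 + 3 = 443.87

443.87 piconewtons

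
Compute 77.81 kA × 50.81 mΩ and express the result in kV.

77.81 × 10³ × 50.81 × 10⁻³ = 3953.5261 V

3.9535261 kV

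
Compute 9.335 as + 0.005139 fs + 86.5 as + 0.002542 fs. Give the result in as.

In as:
  9.335 as → 9.335
  0.005139 fs = 0.005139e3 as = 5.139
  86.5 as → 86.5
  0.002542 fs = 0.002542e3 as = 2.542
Sum: 9.335 + 5.139 + 86.5 + 2.542 = 103.516

103.516 as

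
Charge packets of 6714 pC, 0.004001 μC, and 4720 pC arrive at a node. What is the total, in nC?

15.435 nC

In nC:
  6714 pC = 6714e-3 nC = 6.714
  0.004001 μC = 0.004001e3 nC = 4.001
  4720 pC = 4720e-3 nC = 4.72
Sum: 6.714 + 4.001 + 4.72 = 15.435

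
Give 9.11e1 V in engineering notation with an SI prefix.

91.1 V

= 91.1 V; mantissa already in [1, 1000).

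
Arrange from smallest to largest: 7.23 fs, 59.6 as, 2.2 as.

2.2 as < 59.6 as < 7.23 fs

7.23 fs = 0.00000000000000723 s
59.6 as = 0.0000000000000000596 s
2.2 as = 0.0000000000000000022 s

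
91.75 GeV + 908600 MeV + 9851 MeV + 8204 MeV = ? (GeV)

1018.405 GeV

In GeV:
  91.75 GeV → 91.75
  908600 MeV = 908600 × 10⁻³ GeV = 908.6
  9851 MeV = 9851 × 10⁻³ GeV = 9.851
  8204 MeV = 8204 × 10⁻³ GeV = 8.204
Sum: 91.75 + 908.6 + 9.851 + 8.204 = 1018.405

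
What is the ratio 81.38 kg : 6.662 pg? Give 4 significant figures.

(81.38 × 10^3) / (6.662 × 10^-12) = 12.216 × 10^15

12220000000000000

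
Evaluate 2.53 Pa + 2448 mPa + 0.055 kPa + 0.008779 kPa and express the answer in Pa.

In Pa:
  2.53 Pa → 2.53
  2448 mPa = 2448 × 10⁻³ Pa = 2.448
  0.055 kPa = 0.055 × 10³ Pa = 55
  0.008779 kPa = 0.008779 × 10³ Pa = 8.779
Sum: 2.53 + 2.448 + 55 + 8.779 = 68.757

68.757 Pa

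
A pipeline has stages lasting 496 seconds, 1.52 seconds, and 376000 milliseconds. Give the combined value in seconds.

873.52 seconds

In seconds:
  496 seconds → 496
  1.52 seconds → 1.52
  376000 milliseconds = 376000e-3 seconds = 376
Sum: 496 + 1.52 + 376 = 873.52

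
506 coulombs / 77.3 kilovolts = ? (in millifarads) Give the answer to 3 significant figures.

6.55 millifarads

(506) / (77.3 × 10³) = 6.5459 × 10⁻³ F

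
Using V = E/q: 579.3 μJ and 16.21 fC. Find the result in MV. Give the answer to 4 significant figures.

(579.3 × 10⁻⁶) / (16.21 × 10⁻¹⁵) = 35.7372 × 10⁹ V

35740 MV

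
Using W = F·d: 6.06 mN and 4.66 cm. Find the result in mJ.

6.06 × 10^-3 × 4.66 × 10^-2 = 28.2396 × 10^-5 J

0.282396 mJ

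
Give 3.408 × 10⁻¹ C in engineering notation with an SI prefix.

340.8 mC

= 340.8 × 10⁻³ C; 10⁻³ is milli.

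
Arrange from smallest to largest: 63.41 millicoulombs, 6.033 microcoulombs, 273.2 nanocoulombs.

273.2 nanocoulombs < 6.033 microcoulombs < 63.41 millicoulombs

63.41 millicoulombs = 0.06341 coulombs
6.033 microcoulombs = 0.000006033 coulombs
273.2 nanocoulombs = 0.0000002732 coulombs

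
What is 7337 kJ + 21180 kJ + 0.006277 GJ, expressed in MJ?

In MJ:
  7337 kJ = 7337e-3 MJ = 7.337
  21180 kJ = 21180e-3 MJ = 21.18
  0.006277 GJ = 0.006277e3 MJ = 6.277
Sum: 7.337 + 21.18 + 6.277 = 34.794

34.794 MJ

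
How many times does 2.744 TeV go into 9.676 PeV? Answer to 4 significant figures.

3526

(9.676e15) / (2.744e12) = 3.5262e3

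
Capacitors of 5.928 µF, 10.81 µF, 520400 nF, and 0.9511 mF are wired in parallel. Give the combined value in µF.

1488.238 µF

In µF:
  5.928 µF → 5.928
  10.81 µF → 10.81
  520400 nF = 520400 × 10^-3 µF = 520.4
  0.9511 mF = 0.9511 × 10^3 µF = 951.1
Sum: 5.928 + 10.81 + 520.4 + 951.1 = 1488.238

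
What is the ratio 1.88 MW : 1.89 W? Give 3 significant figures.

995000

(1.88 × 10⁶) / (1.89) = 0.9947 × 10⁶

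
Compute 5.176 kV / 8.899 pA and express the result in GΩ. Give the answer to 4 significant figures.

(5.176e3) / (8.899e-12) = 0.581638e15 Ω

581600 GΩ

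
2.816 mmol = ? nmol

2816000 nmol

milli = 10^-3, nano = 10^-9; factor is 10^6.
2.816 × 10^6 = 2816000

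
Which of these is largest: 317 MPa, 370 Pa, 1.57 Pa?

317 MPa

317 MPa = 317000000 Pa
370 Pa = 370 Pa
1.57 Pa = 1.57 Pa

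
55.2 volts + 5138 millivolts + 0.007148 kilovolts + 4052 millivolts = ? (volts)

In volts:
  55.2 volts → 55.2
  5138 millivolts = 5138 × 10⁻³ volts = 5.138
  0.007148 kilovolts = 0.007148 × 10³ volts = 7.148
  4052 millivolts = 4052 × 10⁻³ volts = 4.052
Sum: 55.2 + 5.138 + 7.148 + 4.052 = 71.538

71.538 volts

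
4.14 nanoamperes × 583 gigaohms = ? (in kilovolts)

4.14 × 10^-9 × 583 × 10^9 = 2413.62 V

2.41362 kilovolts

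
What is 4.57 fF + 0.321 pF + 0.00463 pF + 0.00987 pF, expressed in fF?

340.07 fF

In fF:
  4.57 fF → 4.57
  0.321 pF = 0.321 × 10^3 fF = 321
  0.00463 pF = 0.00463 × 10^3 fF = 4.63
  0.00987 pF = 0.00987 × 10^3 fF = 9.87
Sum: 4.57 + 321 + 4.63 + 9.87 = 340.07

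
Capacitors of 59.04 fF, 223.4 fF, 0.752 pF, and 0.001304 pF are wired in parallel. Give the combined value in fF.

In fF:
  59.04 fF → 59.04
  223.4 fF → 223.4
  0.752 pF = 0.752e3 fF = 752
  0.001304 pF = 0.001304e3 fF = 1.304
Sum: 59.04 + 223.4 + 752 + 1.304 = 1035.744

1035.744 fF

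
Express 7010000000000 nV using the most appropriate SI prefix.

= 7.01 × 10^3 V; 10^3 is kilo.

7.01 kV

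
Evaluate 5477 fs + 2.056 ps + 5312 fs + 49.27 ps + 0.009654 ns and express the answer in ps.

In ps:
  5477 fs = 5477e-3 ps = 5.477
  2.056 ps → 2.056
  5312 fs = 5312e-3 ps = 5.312
  49.27 ps → 49.27
  0.009654 ns = 0.009654e3 ps = 9.654
Sum: 5.477 + 2.056 + 5.312 + 49.27 + 9.654 = 71.769

71.769 ps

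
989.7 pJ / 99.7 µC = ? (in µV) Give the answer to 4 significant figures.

9.927 µV

(989.7 × 10⁻¹²) / (99.7 × 10⁻⁶) = 9.92678 × 10⁻⁶ V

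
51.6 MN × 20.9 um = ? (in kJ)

1.07844 kJ

51.6e6 × 20.9e-6 = 1078.44 J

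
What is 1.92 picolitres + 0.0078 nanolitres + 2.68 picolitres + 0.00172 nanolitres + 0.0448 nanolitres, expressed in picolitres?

In picolitres:
  1.92 picolitres → 1.92
  0.0078 nanolitres = 0.0078e3 picolitres = 7.8
  2.68 picolitres → 2.68
  0.00172 nanolitres = 0.00172e3 picolitres = 1.72
  0.0448 nanolitres = 0.0448e3 picolitres = 44.8
Sum: 1.92 + 7.8 + 2.68 + 1.72 + 44.8 = 58.92

58.92 picolitres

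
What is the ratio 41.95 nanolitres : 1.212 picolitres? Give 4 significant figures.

34610

(41.95e-9) / (1.212e-12) = 34.612e3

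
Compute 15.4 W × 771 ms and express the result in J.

15.4 × 771 × 10⁻³ = 11873.4 × 10⁻³ J

11.8734 J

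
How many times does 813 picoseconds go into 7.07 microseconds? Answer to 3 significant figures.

(7.07 × 10⁻⁶) / (813 × 10⁻¹²) = 0.008696 × 10⁶

8700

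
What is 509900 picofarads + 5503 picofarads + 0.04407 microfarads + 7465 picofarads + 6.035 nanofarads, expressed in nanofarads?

In nanofarads:
  509900 picofarads = 509900 × 10⁻³ nanofarads = 509.9
  5503 picofarads = 5503 × 10⁻³ nanofarads = 5.503
  0.04407 microfarads = 0.04407 × 10³ nanofarads = 44.07
  7465 picofarads = 7465 × 10⁻³ nanofarads = 7.465
  6.035 nanofarads → 6.035
Sum: 509.9 + 5.503 + 44.07 + 7.465 + 6.035 = 572.973

572.973 nanofarads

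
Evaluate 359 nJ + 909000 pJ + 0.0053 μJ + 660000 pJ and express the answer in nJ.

1933.3 nJ

In nJ:
  359 nJ → 359
  909000 pJ = 909000 × 10⁻³ nJ = 909
  0.0053 μJ = 0.0053 × 10³ nJ = 5.3
  660000 pJ = 660000 × 10⁻³ nJ = 660
Sum: 359 + 909 + 5.3 + 660 = 1933.3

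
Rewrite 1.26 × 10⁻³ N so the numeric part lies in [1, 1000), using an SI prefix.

1.26 mN

= 1.26 × 10⁻³ N; 10⁻³ is milli.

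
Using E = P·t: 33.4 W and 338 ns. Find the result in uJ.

33.4 × 338 × 10⁻⁹ = 11289.2 × 10⁻⁹ J

11.2892 uJ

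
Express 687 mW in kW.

0.000687 kW

milli = 10⁻³, kilo = 10³; factor is 10⁻⁶.
687 × 10⁻⁶ = 0.000687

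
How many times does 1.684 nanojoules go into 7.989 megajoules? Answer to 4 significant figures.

4744000000000000

(7.989 × 10⁶) / (1.684 × 10⁻⁹) = 4.7441 × 10¹⁵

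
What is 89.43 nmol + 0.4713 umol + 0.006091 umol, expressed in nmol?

In nmol:
  89.43 nmol → 89.43
  0.4713 umol = 0.4713 × 10^3 nmol = 471.3
  0.006091 umol = 0.006091 × 10^3 nmol = 6.091
Sum: 89.43 + 471.3 + 6.091 = 566.821

566.821 nmol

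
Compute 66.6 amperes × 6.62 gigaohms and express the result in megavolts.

440892 megavolts

66.6 × 6.62e9 = 440.892e9 V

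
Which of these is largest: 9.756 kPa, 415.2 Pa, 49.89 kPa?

49.89 kPa

9.756 kPa = 9756 Pa
415.2 Pa = 415.2 Pa
49.89 kPa = 49890 Pa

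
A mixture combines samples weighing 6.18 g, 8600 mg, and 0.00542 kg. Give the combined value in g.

In g:
  6.18 g → 6.18
  8600 mg = 8600e-3 g = 8.6
  0.00542 kg = 0.00542e3 g = 5.42
Sum: 6.18 + 8.6 + 5.42 = 20.2

20.2 g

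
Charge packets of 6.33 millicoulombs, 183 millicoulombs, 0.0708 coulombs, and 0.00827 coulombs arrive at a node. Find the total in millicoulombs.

268.4 millicoulombs

In millicoulombs:
  6.33 millicoulombs → 6.33
  183 millicoulombs → 183
  0.0708 coulombs = 0.0708e3 millicoulombs = 70.8
  0.00827 coulombs = 0.00827e3 millicoulombs = 8.27
Sum: 6.33 + 183 + 70.8 + 8.27 = 268.4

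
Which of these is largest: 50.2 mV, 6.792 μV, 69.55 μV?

50.2 mV

50.2 mV = 0.0502 V
6.792 μV = 0.000006792 V
69.55 μV = 0.00006955 V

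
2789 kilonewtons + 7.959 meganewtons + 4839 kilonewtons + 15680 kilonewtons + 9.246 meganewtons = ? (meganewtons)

In meganewtons:
  2789 kilonewtons = 2789 × 10^-3 meganewtons = 2.789
  7.959 meganewtons → 7.959
  4839 kilonewtons = 4839 × 10^-3 meganewtons = 4.839
  15680 kilonewtons = 15680 × 10^-3 meganewtons = 15.68
  9.246 meganewtons → 9.246
Sum: 2.789 + 7.959 + 4.839 + 15.68 + 9.246 = 40.513

40.513 meganewtons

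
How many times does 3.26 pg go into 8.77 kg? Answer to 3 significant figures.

(8.77 × 10³) / (3.26 × 10⁻¹²) = 2.69 × 10¹⁵

2690000000000000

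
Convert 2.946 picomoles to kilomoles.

0.000000000000002946 kilomoles

pico = 10^-12, kilo = 10^3; factor is 10^-15.
2.946 × 10^-15 = 0.000000000000002946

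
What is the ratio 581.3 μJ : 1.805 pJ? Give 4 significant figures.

322000000

(581.3e-6) / (1.805e-12) = 322.05e6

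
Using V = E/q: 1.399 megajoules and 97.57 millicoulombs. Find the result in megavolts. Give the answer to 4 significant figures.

(1.399 × 10^6) / (97.57 × 10^-3) = 0.0143384 × 10^9 V

14.34 megavolts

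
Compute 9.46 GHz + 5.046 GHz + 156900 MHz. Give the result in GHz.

In GHz:
  9.46 GHz → 9.46
  5.046 GHz → 5.046
  156900 MHz = 156900e-3 GHz = 156.9
Sum: 9.46 + 5.046 + 156.9 = 171.406

171.406 GHz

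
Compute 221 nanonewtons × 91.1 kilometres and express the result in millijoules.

221 × 10^-9 × 91.1 × 10^3 = 20133.1 × 10^-6 J

20.1331 millijoules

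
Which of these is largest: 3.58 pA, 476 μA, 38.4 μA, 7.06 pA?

3.58 pA = 0.00000000000358 A
476 μA = 0.000476 A
38.4 μA = 0.0000384 A
7.06 pA = 0.00000000000706 A

476 μA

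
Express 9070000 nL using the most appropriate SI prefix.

9.07 mL

= 9.07 × 10⁻³ L; 10⁻³ is milli.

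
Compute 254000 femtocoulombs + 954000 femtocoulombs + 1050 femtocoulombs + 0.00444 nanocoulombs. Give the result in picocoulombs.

In picocoulombs:
  254000 femtocoulombs = 254000 × 10^-3 picocoulombs = 254
  954000 femtocoulombs = 954000 × 10^-3 picocoulombs = 954
  1050 femtocoulombs = 1050 × 10^-3 picocoulombs = 1.05
  0.00444 nanocoulombs = 0.00444 × 10^3 picocoulombs = 4.44
Sum: 254 + 954 + 1.05 + 4.44 = 1213.49

1213.49 picocoulombs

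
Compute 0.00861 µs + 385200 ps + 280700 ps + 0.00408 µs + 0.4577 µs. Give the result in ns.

1136.29 ns

In ns:
  0.00861 µs = 0.00861 × 10^3 ns = 8.61
  385200 ps = 385200 × 10^-3 ns = 385.2
  280700 ps = 280700 × 10^-3 ns = 280.7
  0.00408 µs = 0.00408 × 10^3 ns = 4.08
  0.4577 µs = 0.4577 × 10^3 ns = 457.7
Sum: 8.61 + 385.2 + 280.7 + 4.08 + 457.7 = 1136.29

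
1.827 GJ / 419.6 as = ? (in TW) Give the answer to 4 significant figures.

(1.827 × 10^9) / (419.6 × 10^-18) = 0.00435415 × 10^27 W

4354000000000 TW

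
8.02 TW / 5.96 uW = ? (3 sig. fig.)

(8.02e12) / (5.96e-6) = 1.346e18

1350000000000000000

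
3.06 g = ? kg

(no prefix) = 1e0, kilo = 1e3; factor is 1e-3.
3.06 × 1e-3 = 0.00306

0.00306 kg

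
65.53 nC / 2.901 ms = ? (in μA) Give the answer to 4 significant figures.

22.59 μA

(65.53 × 10⁻⁹) / (2.901 × 10⁻³) = 22.5888 × 10⁻⁶ A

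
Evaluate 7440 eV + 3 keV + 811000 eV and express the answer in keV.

821.44 keV

In keV:
  7440 eV = 7440e-3 keV = 7.44
  3 keV → 3
  811000 eV = 811000e-3 keV = 811
Sum: 7.44 + 3 + 811 = 821.44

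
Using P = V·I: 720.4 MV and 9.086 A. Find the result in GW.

720.4 × 10⁶ × 9.086 = 6545.5544 × 10⁶ W

6.5455544 GW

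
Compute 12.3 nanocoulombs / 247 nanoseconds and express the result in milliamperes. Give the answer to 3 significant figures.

49.8 milliamperes

(12.3e-9) / (247e-9) = 0.049798 A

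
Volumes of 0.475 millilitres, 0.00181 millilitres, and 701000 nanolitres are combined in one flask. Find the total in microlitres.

1177.81 microlitres

In microlitres:
  0.475 millilitres = 0.475 × 10^3 microlitres = 475
  0.00181 millilitres = 0.00181 × 10^3 microlitres = 1.81
  701000 nanolitres = 701000 × 10^-3 microlitres = 701
Sum: 475 + 1.81 + 701 = 1177.81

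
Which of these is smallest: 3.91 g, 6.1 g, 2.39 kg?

3.91 g = 3.91 g
6.1 g = 6.1 g
2.39 kg = 2390 g

3.91 g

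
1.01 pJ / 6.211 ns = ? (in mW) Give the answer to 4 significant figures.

(1.01 × 10^-12) / (6.211 × 10^-9) = 0.162615 × 10^-3 W

0.1626 mW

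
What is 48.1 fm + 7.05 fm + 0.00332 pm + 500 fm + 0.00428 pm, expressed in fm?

In fm:
  48.1 fm → 48.1
  7.05 fm → 7.05
  0.00332 pm = 0.00332 × 10³ fm = 3.32
  500 fm → 500
  0.00428 pm = 0.00428 × 10³ fm = 4.28
Sum: 48.1 + 7.05 + 3.32 + 500 + 4.28 = 562.75

562.75 fm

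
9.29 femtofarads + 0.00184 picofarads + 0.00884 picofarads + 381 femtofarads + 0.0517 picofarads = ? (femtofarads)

452.67 femtofarads

In femtofarads:
  9.29 femtofarads → 9.29
  0.00184 picofarads = 0.00184 × 10³ femtofarads = 1.84
  0.00884 picofarads = 0.00884 × 10³ femtofarads = 8.84
  381 femtofarads → 381
  0.0517 picofarads = 0.0517 × 10³ femtofarads = 51.7
Sum: 9.29 + 1.84 + 8.84 + 381 + 51.7 = 452.67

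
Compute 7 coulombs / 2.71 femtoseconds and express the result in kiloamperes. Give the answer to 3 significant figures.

(7) / (2.71 × 10⁻¹⁵) = 2.583 × 10¹⁵ A

2580000000000 kiloamperes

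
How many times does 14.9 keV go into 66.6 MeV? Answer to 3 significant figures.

4470

(66.6 × 10^6) / (14.9 × 10^3) = 4.47 × 10^3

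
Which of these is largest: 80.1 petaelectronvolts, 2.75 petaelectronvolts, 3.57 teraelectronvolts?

80.1 petaelectronvolts = 80100000000000000 electronvolts
2.75 petaelectronvolts = 2750000000000000 electronvolts
3.57 teraelectronvolts = 3570000000000 electronvolts

80.1 petaelectronvolts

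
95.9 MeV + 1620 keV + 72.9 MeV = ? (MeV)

170.42 MeV

In MeV:
  95.9 MeV → 95.9
  1620 keV = 1620 × 10⁻³ MeV = 1.62
  72.9 MeV → 72.9
Sum: 95.9 + 1.62 + 72.9 = 170.42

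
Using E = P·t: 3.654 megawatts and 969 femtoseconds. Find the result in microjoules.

3.654 × 10^6 × 969 × 10^-15 = 3540.726 × 10^-9 J

3.540726 microjoules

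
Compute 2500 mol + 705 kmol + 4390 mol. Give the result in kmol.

In kmol:
  2500 mol = 2500e-3 kmol = 2.5
  705 kmol → 705
  4390 mol = 4390e-3 kmol = 4.39
Sum: 2.5 + 705 + 4.39 = 711.89

711.89 kmol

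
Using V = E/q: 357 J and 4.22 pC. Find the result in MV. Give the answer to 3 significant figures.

84600000 MV

(357) / (4.22 × 10⁻¹²) = 84.597 × 10¹² V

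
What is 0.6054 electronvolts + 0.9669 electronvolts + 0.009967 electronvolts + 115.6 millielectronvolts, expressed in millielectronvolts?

1697.867 millielectronvolts

In millielectronvolts:
  0.6054 electronvolts = 0.6054 × 10^3 millielectronvolts = 605.4
  0.9669 electronvolts = 0.9669 × 10^3 millielectronvolts = 966.9
  0.009967 electronvolts = 0.009967 × 10^3 millielectronvolts = 9.967
  115.6 millielectronvolts → 115.6
Sum: 605.4 + 966.9 + 9.967 + 115.6 = 1697.867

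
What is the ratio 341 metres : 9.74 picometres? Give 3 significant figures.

(341) / (9.74e-12) = 35.01e12

35000000000000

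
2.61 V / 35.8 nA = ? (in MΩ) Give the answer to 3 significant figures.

(2.61) / (35.8 × 10⁻⁹) = 0.072905 × 10⁹ Ω

72.9 MΩ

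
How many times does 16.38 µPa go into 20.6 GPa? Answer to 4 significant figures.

(20.6 × 10^9) / (16.38 × 10^-6) = 1.2576 × 10^15

1258000000000000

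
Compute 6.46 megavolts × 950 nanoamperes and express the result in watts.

6.46 × 10⁶ × 950 × 10⁻⁹ = 6137 × 10⁻³ W

6.137 watts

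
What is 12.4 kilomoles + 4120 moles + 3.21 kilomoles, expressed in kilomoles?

In kilomoles:
  12.4 kilomoles → 12.4
  4120 moles = 4120 × 10⁻³ kilomoles = 4.12
  3.21 kilomoles → 3.21
Sum: 12.4 + 4.12 + 3.21 = 19.73

19.73 kilomoles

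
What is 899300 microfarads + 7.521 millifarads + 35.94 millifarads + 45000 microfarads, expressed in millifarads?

In millifarads:
  899300 microfarads = 899300e-3 millifarads = 899.3
  7.521 millifarads → 7.521
  35.94 millifarads → 35.94
  45000 microfarads = 45000e-3 millifarads = 45
Sum: 899.3 + 7.521 + 35.94 + 45 = 987.761

987.761 millifarads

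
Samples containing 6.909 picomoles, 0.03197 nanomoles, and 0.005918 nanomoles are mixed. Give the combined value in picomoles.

In picomoles:
  6.909 picomoles → 6.909
  0.03197 nanomoles = 0.03197 × 10³ picomoles = 31.97
  0.005918 nanomoles = 0.005918 × 10³ picomoles = 5.918
Sum: 6.909 + 31.97 + 5.918 = 44.797

44.797 picomoles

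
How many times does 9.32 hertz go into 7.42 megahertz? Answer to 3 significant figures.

796000

(7.42 × 10^6) / (9.32) = 0.7961 × 10^6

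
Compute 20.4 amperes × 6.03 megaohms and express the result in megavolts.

123.012 megavolts

20.4 × 6.03e6 = 123.012e6 V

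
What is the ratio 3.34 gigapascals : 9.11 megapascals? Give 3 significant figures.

367

(3.34 × 10⁹) / (9.11 × 10⁶) = 0.3666 × 10³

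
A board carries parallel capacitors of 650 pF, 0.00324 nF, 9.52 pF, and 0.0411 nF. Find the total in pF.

703.86 pF

In pF:
  650 pF → 650
  0.00324 nF = 0.00324 × 10^3 pF = 3.24
  9.52 pF → 9.52
  0.0411 nF = 0.0411 × 10^3 pF = 41.1
Sum: 650 + 3.24 + 9.52 + 41.1 = 703.86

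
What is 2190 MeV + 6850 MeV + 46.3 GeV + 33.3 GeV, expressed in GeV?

88.64 GeV

In GeV:
  2190 MeV = 2190e-3 GeV = 2.19
  6850 MeV = 6850e-3 GeV = 6.85
  46.3 GeV → 46.3
  33.3 GeV → 33.3
Sum: 2.19 + 6.85 + 46.3 + 33.3 = 88.64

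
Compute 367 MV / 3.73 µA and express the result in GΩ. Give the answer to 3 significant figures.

98400 GΩ

(367 × 10^6) / (3.73 × 10^-6) = 98.391 × 10^12 Ω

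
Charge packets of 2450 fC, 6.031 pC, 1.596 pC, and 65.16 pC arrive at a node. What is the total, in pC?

In pC:
  2450 fC = 2450e-3 pC = 2.45
  6.031 pC → 6.031
  1.596 pC → 1.596
  65.16 pC → 65.16
Sum: 2.45 + 6.031 + 1.596 + 65.16 = 75.237

75.237 pC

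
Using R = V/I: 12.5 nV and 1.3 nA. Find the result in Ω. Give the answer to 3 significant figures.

(12.5 × 10^-9) / (1.3 × 10^-9) = 9.6154 Ω

9.62 Ω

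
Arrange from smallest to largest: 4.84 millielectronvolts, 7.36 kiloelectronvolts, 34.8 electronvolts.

4.84 millielectronvolts < 34.8 electronvolts < 7.36 kiloelectronvolts

4.84 millielectronvolts = 0.00484 electronvolts
7.36 kiloelectronvolts = 7360 electronvolts
34.8 electronvolts = 34.8 electronvolts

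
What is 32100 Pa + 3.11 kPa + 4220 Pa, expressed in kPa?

In kPa:
  32100 Pa = 32100 × 10⁻³ kPa = 32.1
  3.11 kPa → 3.11
  4220 Pa = 4220 × 10⁻³ kPa = 4.22
Sum: 32.1 + 3.11 + 4.22 = 39.43

39.43 kPa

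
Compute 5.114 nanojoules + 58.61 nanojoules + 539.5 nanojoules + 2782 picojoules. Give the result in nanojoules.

606.006 nanojoules

In nanojoules:
  5.114 nanojoules → 5.114
  58.61 nanojoules → 58.61
  539.5 nanojoules → 539.5
  2782 picojoules = 2782 × 10^-3 nanojoules = 2.782
Sum: 5.114 + 58.61 + 539.5 + 2.782 = 606.006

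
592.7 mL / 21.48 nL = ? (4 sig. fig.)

27590000

(592.7e-3) / (21.48e-9) = 27.593e6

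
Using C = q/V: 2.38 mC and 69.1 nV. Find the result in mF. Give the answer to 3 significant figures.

34400000 mF

(2.38 × 10^-3) / (69.1 × 10^-9) = 0.034443 × 10^6 F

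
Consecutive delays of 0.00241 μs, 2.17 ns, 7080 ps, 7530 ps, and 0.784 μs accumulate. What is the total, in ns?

803.19 ns

In ns:
  0.00241 μs = 0.00241 × 10³ ns = 2.41
  2.17 ns → 2.17
  7080 ps = 7080 × 10⁻³ ns = 7.08
  7530 ps = 7530 × 10⁻³ ns = 7.53
  0.784 μs = 0.784 × 10³ ns = 784
Sum: 2.41 + 2.17 + 7.08 + 7.53 + 784 = 803.19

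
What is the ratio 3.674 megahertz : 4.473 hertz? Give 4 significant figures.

(3.674e6) / (4.473) = 0.82137e6

821400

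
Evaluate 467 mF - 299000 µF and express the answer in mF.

In mF:
  467 mF → 467
  299000 µF = 299000 × 10^-3 mF = 299
Difference: 467 - 299 = 168

168 mF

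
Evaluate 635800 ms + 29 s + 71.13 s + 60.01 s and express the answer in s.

In s:
  635800 ms = 635800e-3 s = 635.8
  29 s → 29
  71.13 s → 71.13
  60.01 s → 60.01
Sum: 635.8 + 29 + 71.13 + 60.01 = 795.94

795.94 s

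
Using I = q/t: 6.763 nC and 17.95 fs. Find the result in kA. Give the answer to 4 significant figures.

(6.763 × 10^-9) / (17.95 × 10^-15) = 0.376769 × 10^6 A

376.8 kA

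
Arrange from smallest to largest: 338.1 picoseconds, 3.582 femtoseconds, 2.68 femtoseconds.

338.1 picoseconds = 0.0000000003381 seconds
3.582 femtoseconds = 0.000000000000003582 seconds
2.68 femtoseconds = 0.00000000000000268 seconds

2.68 femtoseconds < 3.582 femtoseconds < 338.1 picoseconds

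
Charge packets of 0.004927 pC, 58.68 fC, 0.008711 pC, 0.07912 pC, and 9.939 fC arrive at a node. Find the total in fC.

In fC:
  0.004927 pC = 0.004927 × 10³ fC = 4.927
  58.68 fC → 58.68
  0.008711 pC = 0.008711 × 10³ fC = 8.711
  0.07912 pC = 0.07912 × 10³ fC = 79.12
  9.939 fC → 9.939
Sum: 4.927 + 58.68 + 8.711 + 79.12 + 9.939 = 161.377

161.377 fC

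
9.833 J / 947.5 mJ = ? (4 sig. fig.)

10.38

(9.833) / (947.5e-3) = 0.010378e3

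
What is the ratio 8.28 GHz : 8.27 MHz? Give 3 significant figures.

(8.28e9) / (8.27e6) = 1.001e3

1000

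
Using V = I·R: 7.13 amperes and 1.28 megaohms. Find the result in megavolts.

9.1264 megavolts

7.13 × 1.28 × 10⁶ = 9.1264 × 10⁶ V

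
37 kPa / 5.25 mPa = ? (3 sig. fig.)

7050000

(37 × 10³) / (5.25 × 10⁻³) = 7.048 × 10⁶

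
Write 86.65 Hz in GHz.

0.00000008665 GHz

(no prefix) = 10⁰, giga = 10⁹; factor is 10⁻⁹.
86.65 × 10⁻⁹ = 0.00000008665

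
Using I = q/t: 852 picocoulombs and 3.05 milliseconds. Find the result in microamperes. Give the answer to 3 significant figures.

(852 × 10⁻¹²) / (3.05 × 10⁻³) = 279.34 × 10⁻⁹ A

0.279 microamperes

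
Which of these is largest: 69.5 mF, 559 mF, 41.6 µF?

559 mF

69.5 mF = 0.0695 F
559 mF = 0.559 F
41.6 µF = 0.0000416 F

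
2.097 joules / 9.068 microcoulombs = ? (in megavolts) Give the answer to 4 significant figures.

0.2313 megavolts

(2.097) / (9.068 × 10^-6) = 0.231253 × 10^6 V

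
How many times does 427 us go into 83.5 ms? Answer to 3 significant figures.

196

(83.5 × 10⁻³) / (427 × 10⁻⁶) = 0.1956 × 10³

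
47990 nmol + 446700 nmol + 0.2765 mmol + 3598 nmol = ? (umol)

774.788 umol

In umol:
  47990 nmol = 47990 × 10⁻³ umol = 47.99
  446700 nmol = 446700 × 10⁻³ umol = 446.7
  0.2765 mmol = 0.2765 × 10³ umol = 276.5
  3598 nmol = 3598 × 10⁻³ umol = 3.598
Sum: 47.99 + 446.7 + 276.5 + 3.598 = 774.788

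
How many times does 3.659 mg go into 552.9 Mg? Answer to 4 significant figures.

151100000000

(552.9 × 10^6) / (3.659 × 10^-3) = 151.11 × 10^9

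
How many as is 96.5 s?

96500000000000000000 as

(no prefix) = 10^0, atto = 10^-18; factor is 10^18.
96.5 × 10^18 = 96500000000000000000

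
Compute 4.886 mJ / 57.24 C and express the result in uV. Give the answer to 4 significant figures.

(4.886 × 10^-3) / (57.24) = 0.0853599 × 10^-3 V

85.36 uV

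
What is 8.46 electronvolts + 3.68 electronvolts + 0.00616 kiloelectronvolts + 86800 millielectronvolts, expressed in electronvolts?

105.1 electronvolts

In electronvolts:
  8.46 electronvolts → 8.46
  3.68 electronvolts → 3.68
  0.00616 kiloelectronvolts = 0.00616 × 10^3 electronvolts = 6.16
  86800 millielectronvolts = 86800 × 10^-3 electronvolts = 86.8
Sum: 8.46 + 3.68 + 6.16 + 86.8 = 105.1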